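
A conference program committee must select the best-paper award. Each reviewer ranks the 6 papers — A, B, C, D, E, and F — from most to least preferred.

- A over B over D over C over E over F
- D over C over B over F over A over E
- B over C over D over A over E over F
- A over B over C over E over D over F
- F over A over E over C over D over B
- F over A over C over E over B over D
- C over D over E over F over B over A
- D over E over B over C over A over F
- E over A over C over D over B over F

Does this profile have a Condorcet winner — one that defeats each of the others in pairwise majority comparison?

Yes

Head-to-head results (9 voters total):
A vs B: A wins 5–4.
A vs C: A wins 5–4.
A vs D: A wins 5–4.
A vs E: A wins 6–3.
A vs F: A wins 5–4.
B vs C: C wins 5–4.
B vs D: D wins 5–4.
B vs E: E wins 5–4.
B vs F: B wins 6–3.
C vs D: C wins 6–3.
C vs E: C wins 6–3.
C vs F: C wins 7–2.
D vs E: D wins 5–4.
D vs F: D wins 7–2.
E vs F: E wins 6–3.
A beats each rival — B (5–4), C (5–4), D (5–4), E (6–3), F (5–4) — so A is the Condorcet winner.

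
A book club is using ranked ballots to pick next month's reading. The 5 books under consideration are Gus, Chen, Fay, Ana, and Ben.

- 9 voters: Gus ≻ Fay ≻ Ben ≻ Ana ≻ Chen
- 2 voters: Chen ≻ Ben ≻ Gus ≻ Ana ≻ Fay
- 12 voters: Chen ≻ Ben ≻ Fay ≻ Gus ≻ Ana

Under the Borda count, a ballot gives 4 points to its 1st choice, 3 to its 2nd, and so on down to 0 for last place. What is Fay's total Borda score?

Borda scores:
  Gus: 9·4 + 2·2 + 12·1 = 52
  Chen: 9·0 + 2·4 + 12·4 = 56
  Fay: 9·3 + 2·0 + 12·2 = 51
  Ana: 9·1 + 2·1 + 12·0 = 11
  Ben: 9·2 + 2·3 + 12·3 = 60

51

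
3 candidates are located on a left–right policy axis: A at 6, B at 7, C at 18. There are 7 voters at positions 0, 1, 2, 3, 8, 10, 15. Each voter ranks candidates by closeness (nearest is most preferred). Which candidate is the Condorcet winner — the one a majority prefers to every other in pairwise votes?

With single-peaked preferences on a line, the Condorcet winner is the candidate closest to the median voter.
The median voter (position 3) is closest to A at 6.
Check: A vs C — voters closer to A: 6 of 7.

A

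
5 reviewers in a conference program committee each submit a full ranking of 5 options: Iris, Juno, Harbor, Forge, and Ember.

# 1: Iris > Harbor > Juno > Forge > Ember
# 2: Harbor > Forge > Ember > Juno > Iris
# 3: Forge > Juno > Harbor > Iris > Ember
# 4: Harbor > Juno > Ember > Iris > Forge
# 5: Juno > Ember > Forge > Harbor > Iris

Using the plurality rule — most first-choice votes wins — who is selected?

Harbor

First-place vote totals:
  Iris: 1
  Juno: 1
  Harbor: 2
  Forge: 1
  Ember: 0
Harbor has the most first-place votes.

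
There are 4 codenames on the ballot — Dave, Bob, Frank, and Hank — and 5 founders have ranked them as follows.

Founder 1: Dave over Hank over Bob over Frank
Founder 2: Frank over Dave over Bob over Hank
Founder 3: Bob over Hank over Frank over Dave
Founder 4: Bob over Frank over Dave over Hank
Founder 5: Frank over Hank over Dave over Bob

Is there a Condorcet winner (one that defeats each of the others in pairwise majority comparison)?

Head-to-head results (5 voters total):
Dave vs Bob: Dave wins 3–2.
Dave vs Frank: Frank wins 4–1.
Dave vs Hank: Dave wins 3–2.
Bob vs Frank: Bob wins 3–2.
Bob vs Hank: Bob wins 3–2.
Frank vs Hank: Frank wins 3–2.
No candidate beats all others: Dave beats Bob beats Frank beats Dave, a majority cycle.

No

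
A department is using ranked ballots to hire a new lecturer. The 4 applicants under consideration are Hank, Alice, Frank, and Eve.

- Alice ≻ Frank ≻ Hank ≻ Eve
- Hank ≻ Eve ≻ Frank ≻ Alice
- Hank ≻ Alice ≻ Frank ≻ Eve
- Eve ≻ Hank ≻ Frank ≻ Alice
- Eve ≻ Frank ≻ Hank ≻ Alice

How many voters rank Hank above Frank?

3

Ballots ranking Hank above Frank: 3.
Ballots ranking Frank above Hank: 2.
So 3 of 5 voters prefer Hank to Frank.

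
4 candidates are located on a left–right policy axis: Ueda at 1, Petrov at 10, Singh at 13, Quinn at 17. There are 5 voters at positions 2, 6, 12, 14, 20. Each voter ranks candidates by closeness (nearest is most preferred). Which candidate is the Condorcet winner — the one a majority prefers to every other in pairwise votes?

With single-peaked preferences on a line, the Condorcet winner is the candidate closest to the median voter.
The median voter (position 12) is closest to Singh at 13.
Check: Singh vs Ueda — voters closer to Singh: 3 of 5.

Singh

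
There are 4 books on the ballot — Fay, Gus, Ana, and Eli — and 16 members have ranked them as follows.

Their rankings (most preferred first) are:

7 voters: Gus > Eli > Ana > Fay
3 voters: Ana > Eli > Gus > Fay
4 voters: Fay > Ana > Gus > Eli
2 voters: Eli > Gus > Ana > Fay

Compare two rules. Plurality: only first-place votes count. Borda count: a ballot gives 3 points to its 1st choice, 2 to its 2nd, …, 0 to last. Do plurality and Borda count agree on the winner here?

Plurality first-place counts: Fay 4, Gus 7, Ana 3, Eli 2 → Gus.
Borda totals: Fay 12, Gus 32, Ana 26, Eli 26 → Gus.
The two rules agree on Gus.

Yes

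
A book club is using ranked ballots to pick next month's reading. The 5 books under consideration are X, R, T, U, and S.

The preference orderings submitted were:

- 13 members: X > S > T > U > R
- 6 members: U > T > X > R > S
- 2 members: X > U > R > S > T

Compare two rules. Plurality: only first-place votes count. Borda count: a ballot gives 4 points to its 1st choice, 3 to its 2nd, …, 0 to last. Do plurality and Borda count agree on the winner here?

Plurality first-place counts: X 15, R 0, T 0, U 6, S 0 → X.
Borda totals: X 72, R 10, T 44, U 43, S 41 → X.
The two rules agree on X.

Yes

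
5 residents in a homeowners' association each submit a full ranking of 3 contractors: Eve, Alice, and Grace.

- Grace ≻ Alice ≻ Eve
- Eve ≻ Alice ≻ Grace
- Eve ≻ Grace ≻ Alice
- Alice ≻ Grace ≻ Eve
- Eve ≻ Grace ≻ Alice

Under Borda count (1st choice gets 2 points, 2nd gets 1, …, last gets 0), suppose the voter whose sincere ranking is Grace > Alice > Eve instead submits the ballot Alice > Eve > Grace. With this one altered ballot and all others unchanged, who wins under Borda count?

Eve

Borda totals with the altered ballot: Eve 7, Alice 5, Grace 3.
The winner is unchanged: still Eve.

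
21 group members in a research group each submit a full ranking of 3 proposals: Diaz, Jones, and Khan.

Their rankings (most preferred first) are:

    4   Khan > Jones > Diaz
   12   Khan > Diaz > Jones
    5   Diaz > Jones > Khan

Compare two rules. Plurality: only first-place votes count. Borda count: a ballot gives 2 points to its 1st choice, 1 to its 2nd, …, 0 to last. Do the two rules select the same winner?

Plurality first-place counts: Diaz 5, Jones 0, Khan 16 → Khan.
Borda totals: Diaz 22, Jones 9, Khan 32 → Khan.
The two rules agree on Khan.

Yes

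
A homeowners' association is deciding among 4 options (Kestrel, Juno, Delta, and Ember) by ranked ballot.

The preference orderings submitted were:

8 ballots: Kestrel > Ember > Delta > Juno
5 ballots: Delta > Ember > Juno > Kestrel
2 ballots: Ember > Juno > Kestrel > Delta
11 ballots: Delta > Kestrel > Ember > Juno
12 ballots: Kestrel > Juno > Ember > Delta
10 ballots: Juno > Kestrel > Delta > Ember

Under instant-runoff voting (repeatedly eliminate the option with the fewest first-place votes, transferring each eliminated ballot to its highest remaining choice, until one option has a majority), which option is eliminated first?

Round 1: Kestrel 20, Delta 16, Juno 10, Ember 2. Ember has the fewest and is eliminated.
Round 2: Kestrel 20, Delta 16, Juno 12. Juno has the fewest and is eliminated.
Round 3: Kestrel 32, Delta 16. Kestrel has a majority.

Ember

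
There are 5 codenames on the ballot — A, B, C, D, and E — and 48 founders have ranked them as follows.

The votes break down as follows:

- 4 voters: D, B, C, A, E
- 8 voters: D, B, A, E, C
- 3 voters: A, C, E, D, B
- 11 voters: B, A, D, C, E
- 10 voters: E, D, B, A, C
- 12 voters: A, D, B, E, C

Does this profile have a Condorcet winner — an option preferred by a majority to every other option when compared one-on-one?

No

Head-to-head results (48 voters total):
A vs B: B wins 33–15.
A vs C: A wins 44–4.
A vs D: A wins 26–22.
A vs E: A wins 38–10.
B vs C: B wins 45–3.
B vs D: D wins 37–11.
B vs E: B wins 35–13.
C vs D: D wins 45–3.
C vs E: E wins 30–18.
D vs E: D wins 35–13.
No candidate beats all others: A beats D beats B beats A, a majority cycle.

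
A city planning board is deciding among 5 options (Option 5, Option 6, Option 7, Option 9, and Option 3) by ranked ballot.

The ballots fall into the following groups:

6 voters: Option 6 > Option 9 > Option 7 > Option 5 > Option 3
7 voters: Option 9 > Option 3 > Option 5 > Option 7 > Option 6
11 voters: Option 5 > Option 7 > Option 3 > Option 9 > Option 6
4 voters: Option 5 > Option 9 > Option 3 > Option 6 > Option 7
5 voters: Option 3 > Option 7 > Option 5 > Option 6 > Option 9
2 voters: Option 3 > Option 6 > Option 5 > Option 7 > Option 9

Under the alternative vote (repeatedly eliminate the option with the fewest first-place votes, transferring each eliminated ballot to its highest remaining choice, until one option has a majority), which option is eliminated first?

Round 1: Option 5 15, Option 9 7, Option 3 7, Option 6 6, Option 7 0. Option 7 has the fewest and is eliminated.
Round 2: Option 5 15, Option 9 7, Option 3 7, Option 6 6. Option 6 has the fewest and is eliminated.
Round 3: Option 5 15, Option 9 13, Option 3 7. Option 3 has the fewest and is eliminated.
Round 4: Option 5 22, Option 9 13. Option 5 has a majority.

Option 7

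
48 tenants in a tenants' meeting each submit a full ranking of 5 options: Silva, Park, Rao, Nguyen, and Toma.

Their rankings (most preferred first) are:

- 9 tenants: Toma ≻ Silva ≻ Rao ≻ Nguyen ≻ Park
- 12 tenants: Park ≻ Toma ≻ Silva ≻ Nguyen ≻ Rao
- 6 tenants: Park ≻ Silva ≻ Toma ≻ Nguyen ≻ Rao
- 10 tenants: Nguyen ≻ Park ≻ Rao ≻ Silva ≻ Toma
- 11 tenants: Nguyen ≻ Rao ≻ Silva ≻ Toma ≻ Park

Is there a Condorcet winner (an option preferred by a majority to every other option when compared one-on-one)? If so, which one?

Head-to-head results (48 voters total):
Silva vs Park: Park wins 28–20.
Silva vs Rao: Silva wins 27–21.
Silva vs Nguyen: Silva wins 27–21.
Silva vs Toma: Silva wins 27–21.
Park vs Rao: Park wins 28–20.
Park vs Nguyen: Nguyen wins 30–18.
Park vs Toma: Park wins 28–20.
Rao vs Nguyen: Nguyen wins 39–9.
Rao vs Toma: Toma wins 27–21.
Nguyen vs Toma: Toma wins 27–21.
No candidate beats all others: Silva beats Nguyen beats Park beats Silva, a majority cycle.

There is no Condorcet winner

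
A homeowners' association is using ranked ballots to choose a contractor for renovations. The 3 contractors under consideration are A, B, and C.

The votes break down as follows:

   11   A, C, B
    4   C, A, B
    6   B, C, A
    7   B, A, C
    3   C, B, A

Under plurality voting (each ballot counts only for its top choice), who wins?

B

First-place vote totals:
  A: 11
  B: 13
  C: 7
B has the most first-place votes.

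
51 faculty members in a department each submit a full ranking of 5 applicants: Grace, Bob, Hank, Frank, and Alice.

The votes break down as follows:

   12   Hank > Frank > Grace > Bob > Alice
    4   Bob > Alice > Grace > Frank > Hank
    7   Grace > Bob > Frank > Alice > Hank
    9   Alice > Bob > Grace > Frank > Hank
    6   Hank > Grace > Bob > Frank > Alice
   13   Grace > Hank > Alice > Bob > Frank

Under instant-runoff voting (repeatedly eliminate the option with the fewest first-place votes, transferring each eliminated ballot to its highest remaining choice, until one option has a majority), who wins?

Grace

Round 1: Grace 20, Hank 18, Alice 9, Bob 4, Frank 0. Frank has the fewest and is eliminated.
Round 2: Grace 20, Hank 18, Alice 9, Bob 4. Bob has the fewest and is eliminated.
Round 3: Grace 20, Hank 18, Alice 13. Alice has the fewest and is eliminated.
Round 4: Grace 33, Hank 18. Grace has a majority.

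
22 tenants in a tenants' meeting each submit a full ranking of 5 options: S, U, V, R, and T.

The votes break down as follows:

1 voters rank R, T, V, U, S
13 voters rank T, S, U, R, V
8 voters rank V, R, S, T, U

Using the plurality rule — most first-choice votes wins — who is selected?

First-place vote totals:
  S: 0
  U: 0
  V: 8
  R: 1
  T: 13
T has the most first-place votes.

T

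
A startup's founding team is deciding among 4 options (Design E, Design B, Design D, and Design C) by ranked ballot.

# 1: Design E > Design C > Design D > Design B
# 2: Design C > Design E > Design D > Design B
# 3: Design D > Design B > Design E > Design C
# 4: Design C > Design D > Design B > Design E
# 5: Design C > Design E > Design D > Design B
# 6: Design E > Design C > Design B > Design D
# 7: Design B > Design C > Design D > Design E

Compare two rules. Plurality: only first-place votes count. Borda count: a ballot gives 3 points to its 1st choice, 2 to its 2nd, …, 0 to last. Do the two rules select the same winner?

Yes

Plurality first-place counts: Design E 2, Design B 1, Design D 1, Design C 3 → Design C.
Borda totals: Design E 11, Design B 7, Design D 9, Design C 15 → Design C.
The two rules agree on Design C.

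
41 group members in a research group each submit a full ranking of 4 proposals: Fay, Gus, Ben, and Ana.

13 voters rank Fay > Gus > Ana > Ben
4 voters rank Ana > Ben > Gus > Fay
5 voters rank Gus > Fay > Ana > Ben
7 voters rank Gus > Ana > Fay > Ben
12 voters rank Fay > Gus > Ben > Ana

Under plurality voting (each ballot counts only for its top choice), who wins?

First-place vote totals:
  Fay: 25
  Gus: 12
  Ben: 0
  Ana: 4
Fay has the most first-place votes.

Fay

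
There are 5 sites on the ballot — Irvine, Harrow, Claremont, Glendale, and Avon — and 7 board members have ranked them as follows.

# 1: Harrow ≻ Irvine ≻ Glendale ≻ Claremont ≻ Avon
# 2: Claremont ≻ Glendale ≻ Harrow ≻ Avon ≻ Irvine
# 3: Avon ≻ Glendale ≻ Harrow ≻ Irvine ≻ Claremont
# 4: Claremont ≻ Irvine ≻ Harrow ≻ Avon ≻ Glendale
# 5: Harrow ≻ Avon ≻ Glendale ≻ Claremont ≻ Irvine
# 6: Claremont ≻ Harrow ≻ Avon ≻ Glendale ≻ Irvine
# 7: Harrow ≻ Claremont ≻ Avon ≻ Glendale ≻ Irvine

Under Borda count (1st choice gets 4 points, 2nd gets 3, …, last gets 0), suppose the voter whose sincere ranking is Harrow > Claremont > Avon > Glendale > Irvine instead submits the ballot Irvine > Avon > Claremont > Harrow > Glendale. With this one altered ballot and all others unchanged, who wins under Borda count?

Harrow

Borda totals with the altered ballot: Irvine 11, Harrow 18, Claremont 16, Glendale 11, Avon 14.
The winner is unchanged: still Harrow.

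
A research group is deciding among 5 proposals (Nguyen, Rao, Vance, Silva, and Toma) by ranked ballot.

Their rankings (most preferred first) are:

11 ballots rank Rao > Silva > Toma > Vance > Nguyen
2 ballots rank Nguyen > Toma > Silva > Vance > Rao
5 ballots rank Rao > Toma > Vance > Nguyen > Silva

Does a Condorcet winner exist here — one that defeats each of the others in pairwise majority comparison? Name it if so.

Head-to-head results (18 voters total):
Nguyen vs Rao: Rao wins 16–2.
Nguyen vs Vance: Vance wins 16–2.
Nguyen vs Silva: Silva wins 11–7.
Nguyen vs Toma: Toma wins 16–2.
Rao vs Vance: Rao wins 16–2.
Rao vs Silva: Rao wins 16–2.
Rao vs Toma: Rao wins 16–2.
Vance vs Silva: Silva wins 13–5.
Vance vs Toma: Toma wins 18–0.
Silva vs Toma: Silva wins 11–7.
Rao beats each rival — Nguyen (16–2), Vance (16–2), Silva (16–2), Toma (16–2) — so Rao is the Condorcet winner.

Rao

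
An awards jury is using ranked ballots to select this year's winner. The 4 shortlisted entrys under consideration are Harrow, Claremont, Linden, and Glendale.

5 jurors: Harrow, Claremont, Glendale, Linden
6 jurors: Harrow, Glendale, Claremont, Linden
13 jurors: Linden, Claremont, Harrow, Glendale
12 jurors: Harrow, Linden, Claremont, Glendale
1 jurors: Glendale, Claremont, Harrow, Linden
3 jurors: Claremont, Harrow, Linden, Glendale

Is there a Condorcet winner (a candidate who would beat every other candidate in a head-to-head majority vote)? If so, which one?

Harrow

Head-to-head results (40 voters total):
Harrow vs Claremont: Harrow wins 23–17.
Harrow vs Linden: Harrow wins 27–13.
Harrow vs Glendale: Harrow wins 39–1.
Claremont vs Linden: Linden wins 25–15.
Claremont vs Glendale: Claremont wins 33–7.
Linden vs Glendale: Linden wins 28–12.
Harrow beats each rival — Claremont (23–17), Linden (27–13), Glendale (39–1) — so Harrow is the Condorcet winner.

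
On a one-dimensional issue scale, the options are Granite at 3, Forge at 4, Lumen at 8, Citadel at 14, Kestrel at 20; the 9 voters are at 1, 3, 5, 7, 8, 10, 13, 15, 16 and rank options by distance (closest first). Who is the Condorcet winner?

With single-peaked preferences on a line, the Condorcet winner is the candidate closest to the median voter.
The median voter (position 8) is closest to Lumen at 8.
Check: Lumen vs Kestrel — voters closer to Lumen: 7 of 9.

Lumen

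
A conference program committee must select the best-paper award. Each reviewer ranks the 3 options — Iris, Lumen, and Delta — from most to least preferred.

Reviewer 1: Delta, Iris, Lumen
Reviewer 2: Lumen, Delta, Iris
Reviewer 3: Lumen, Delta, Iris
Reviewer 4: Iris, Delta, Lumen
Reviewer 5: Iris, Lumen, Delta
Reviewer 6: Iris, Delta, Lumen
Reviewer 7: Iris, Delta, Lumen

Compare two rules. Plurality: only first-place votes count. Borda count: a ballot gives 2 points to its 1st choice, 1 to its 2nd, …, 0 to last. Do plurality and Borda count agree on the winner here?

Yes

Plurality first-place counts: Iris 4, Lumen 2, Delta 1 → Iris.
Borda totals: Iris 9, Lumen 5, Delta 7 → Iris.
The two rules agree on Iris.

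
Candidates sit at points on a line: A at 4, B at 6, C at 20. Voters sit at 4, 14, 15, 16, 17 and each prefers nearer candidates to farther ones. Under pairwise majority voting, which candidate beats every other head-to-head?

With single-peaked preferences on a line, the Condorcet winner is the candidate closest to the median voter.
The median voter (position 15) is closest to C at 20.
Check: C vs B — voters closer to C: 4 of 5.

C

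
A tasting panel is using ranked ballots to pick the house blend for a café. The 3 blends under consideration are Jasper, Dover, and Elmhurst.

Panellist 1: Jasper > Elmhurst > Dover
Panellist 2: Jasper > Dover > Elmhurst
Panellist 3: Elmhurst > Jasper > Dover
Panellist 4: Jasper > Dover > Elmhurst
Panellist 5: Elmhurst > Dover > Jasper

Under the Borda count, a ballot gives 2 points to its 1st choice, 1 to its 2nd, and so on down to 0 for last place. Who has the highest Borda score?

Borda scores:
  Jasper: 2 + 2 + 1 + 2 + 0 = 7
  Dover: 0 + 1 + 0 + 1 + 1 = 3
  Elmhurst: 1 + 0 + 2 + 0 + 2 = 5
Jasper has the highest total.

Jasper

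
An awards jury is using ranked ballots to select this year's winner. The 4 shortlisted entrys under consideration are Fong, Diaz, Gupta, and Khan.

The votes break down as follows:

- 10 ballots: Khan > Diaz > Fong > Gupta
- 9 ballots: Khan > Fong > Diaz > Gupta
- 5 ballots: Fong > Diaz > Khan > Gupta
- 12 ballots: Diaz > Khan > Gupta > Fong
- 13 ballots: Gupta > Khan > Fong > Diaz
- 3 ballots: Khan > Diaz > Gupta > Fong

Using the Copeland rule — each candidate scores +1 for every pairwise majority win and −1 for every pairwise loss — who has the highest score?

Pairwise results:
  Fong vs Diaz: Fong wins 27–25.
  Fong vs Gupta: Gupta wins 28–24.
  Fong vs Khan: Khan wins 47–5.
  Diaz vs Gupta: Diaz wins 39–13.
  Diaz vs Khan: Khan wins 35–17.
  Gupta vs Khan: Khan wins 39–13.
Copeland scores (wins − losses):
  Fong: 1 − 2 = -1
  Diaz: 1 − 2 = -1
  Gupta: 1 − 2 = -1
  Khan: 3 − 0 = 3
Khan has the best Copeland score.

Khan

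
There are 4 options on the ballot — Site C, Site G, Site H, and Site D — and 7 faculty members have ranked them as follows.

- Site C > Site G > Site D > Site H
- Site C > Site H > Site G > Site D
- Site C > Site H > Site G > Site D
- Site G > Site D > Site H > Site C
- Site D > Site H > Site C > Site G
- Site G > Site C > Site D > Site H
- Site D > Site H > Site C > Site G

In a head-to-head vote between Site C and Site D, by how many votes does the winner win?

Ballots ranking Site C above Site D: 4.
Ballots ranking Site D above Site C: 3.
Site C wins 4–3, a margin of 1.

1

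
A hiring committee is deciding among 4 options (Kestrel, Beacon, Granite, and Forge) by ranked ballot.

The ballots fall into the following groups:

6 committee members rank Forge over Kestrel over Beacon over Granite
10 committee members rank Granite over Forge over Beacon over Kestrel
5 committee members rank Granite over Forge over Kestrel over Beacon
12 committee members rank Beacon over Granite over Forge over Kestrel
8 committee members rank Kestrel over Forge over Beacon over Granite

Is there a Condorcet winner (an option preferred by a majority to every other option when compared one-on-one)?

Head-to-head results (41 voters total):
Kestrel vs Beacon: Beacon wins 22–19.
Kestrel vs Granite: Granite wins 27–14.
Kestrel vs Forge: Forge wins 33–8.
Beacon vs Granite: Beacon wins 26–15.
Beacon vs Forge: Forge wins 29–12.
Granite vs Forge: Granite wins 27–14.
No candidate beats all others: Beacon beats Granite beats Forge beats Beacon, a majority cycle.

No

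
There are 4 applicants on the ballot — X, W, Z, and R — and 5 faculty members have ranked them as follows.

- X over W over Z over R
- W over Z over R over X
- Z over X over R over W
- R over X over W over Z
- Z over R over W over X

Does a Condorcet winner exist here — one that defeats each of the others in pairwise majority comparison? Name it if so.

There is no Condorcet winner

Head-to-head results (5 voters total):
X vs W: X wins 3–2.
X vs Z: Z wins 3–2.
X vs R: R wins 3–2.
W vs Z: W wins 3–2.
W vs R: R wins 3–2.
Z vs R: Z wins 4–1.
No candidate beats all others: X beats W beats Z beats X, a majority cycle.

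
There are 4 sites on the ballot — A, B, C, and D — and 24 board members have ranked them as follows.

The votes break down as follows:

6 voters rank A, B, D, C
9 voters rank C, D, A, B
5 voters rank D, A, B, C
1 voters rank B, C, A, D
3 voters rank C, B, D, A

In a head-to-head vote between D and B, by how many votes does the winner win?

Ballots ranking D above B: 9+5 = 14.
Ballots ranking B above D: 6+1+3 = 10.
D wins 14–10, a margin of 4.

4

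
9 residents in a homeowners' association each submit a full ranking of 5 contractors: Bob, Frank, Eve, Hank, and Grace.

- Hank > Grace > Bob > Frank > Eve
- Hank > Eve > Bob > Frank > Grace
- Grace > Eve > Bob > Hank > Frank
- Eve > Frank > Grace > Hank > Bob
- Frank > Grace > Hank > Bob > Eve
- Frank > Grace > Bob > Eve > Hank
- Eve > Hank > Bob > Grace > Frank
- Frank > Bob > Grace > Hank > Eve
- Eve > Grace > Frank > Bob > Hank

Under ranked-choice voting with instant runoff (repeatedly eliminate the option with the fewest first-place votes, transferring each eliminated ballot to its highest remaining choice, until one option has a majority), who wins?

Round 1: Frank 3, Eve 3, Hank 2, Grace 1, Bob 0. Bob has the fewest and is eliminated.
Round 2: Frank 3, Eve 3, Hank 2, Grace 1. Grace has the fewest and is eliminated.
Round 3: Eve 4, Frank 3, Hank 2. Hank has the fewest and is eliminated.
Round 4: Eve 5, Frank 4. Eve has a majority.

Eve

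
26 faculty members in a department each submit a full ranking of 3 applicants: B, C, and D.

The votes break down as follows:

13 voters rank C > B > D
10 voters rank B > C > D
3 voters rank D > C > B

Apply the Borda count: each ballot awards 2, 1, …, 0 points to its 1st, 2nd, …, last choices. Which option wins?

Borda scores:
  B: 13·1 + 10·2 + 3·0 = 33
  C: 13·2 + 10·1 + 3·1 = 39
  D: 13·0 + 10·0 + 3·2 = 6
C has the highest total.

C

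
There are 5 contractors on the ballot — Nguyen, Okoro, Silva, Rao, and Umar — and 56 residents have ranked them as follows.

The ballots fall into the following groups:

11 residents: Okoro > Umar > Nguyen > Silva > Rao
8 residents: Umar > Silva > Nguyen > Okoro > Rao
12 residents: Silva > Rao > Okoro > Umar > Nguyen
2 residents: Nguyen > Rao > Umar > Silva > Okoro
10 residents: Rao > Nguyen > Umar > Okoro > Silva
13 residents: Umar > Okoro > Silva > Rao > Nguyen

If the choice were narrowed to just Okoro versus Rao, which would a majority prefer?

Okoro

Ballots ranking Okoro above Rao: 11+8+13 = 32.
Ballots ranking Rao above Okoro: 12+2+10 = 24.
Okoro wins the head-to-head, 32–24.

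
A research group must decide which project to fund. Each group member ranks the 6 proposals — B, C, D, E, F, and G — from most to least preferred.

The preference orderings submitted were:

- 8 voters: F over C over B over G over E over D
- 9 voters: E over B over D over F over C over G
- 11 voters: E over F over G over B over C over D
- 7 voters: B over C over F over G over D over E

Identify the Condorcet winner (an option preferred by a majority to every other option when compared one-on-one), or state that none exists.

E

Head-to-head results (35 voters total):
B vs C: B wins 27–8.
B vs D: B wins 35–0.
B vs E: E wins 20–15.
B vs F: F wins 19–16.
B vs G: B wins 24–11.
C vs D: C wins 26–9.
C vs E: E wins 20–15.
C vs F: F wins 28–7.
C vs G: C wins 24–11.
D vs E: E wins 28–7.
D vs F: F wins 26–9.
D vs G: G wins 26–9.
E vs F: E wins 20–15.
E vs G: E wins 20–15.
F vs G: F wins 35–0.
E beats each rival — B (20–15), C (20–15), D (28–7), F (20–15), G (20–15) — so E is the Condorcet winner.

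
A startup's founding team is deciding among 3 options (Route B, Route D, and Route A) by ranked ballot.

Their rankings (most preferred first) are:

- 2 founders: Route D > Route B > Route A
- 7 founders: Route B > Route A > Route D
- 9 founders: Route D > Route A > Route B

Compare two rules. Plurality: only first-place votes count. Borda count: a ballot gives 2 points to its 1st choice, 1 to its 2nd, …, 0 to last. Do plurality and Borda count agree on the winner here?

Plurality first-place counts: Route B 7, Route D 11, Route A 0 → Route D.
Borda totals: Route B 16, Route D 22, Route A 16 → Route D.
The two rules agree on Route D.

Yes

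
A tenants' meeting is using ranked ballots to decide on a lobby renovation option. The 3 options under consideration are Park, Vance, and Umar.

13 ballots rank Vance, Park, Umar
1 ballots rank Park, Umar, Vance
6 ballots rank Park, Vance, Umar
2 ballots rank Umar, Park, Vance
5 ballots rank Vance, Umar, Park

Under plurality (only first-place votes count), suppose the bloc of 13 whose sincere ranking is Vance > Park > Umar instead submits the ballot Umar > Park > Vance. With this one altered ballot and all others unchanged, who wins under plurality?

First-place totals with the altered ballot: Park 7, Vance 5, Umar 15.
The switch changes the winner from Vance to Umar.

Umar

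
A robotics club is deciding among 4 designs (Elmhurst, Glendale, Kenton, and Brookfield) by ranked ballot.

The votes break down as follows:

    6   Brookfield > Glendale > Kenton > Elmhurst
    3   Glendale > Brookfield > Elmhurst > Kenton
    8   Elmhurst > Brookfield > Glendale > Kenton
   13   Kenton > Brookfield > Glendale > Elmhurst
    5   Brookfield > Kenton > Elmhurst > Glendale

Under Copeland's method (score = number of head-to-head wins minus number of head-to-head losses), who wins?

Brookfield

Pairwise results:
  Elmhurst vs Glendale: Glendale wins 22–13.
  Elmhurst vs Kenton: Kenton wins 24–11.
  Elmhurst vs Brookfield: Brookfield wins 27–8.
  Glendale vs Kenton: Kenton wins 18–17.
  Glendale vs Brookfield: Brookfield wins 32–3.
  Kenton vs Brookfield: Brookfield wins 22–13.
Copeland scores (wins − losses):
  Elmhurst: 0 − 3 = -3
  Glendale: 1 − 2 = -1
  Kenton: 2 − 1 = 1
  Brookfield: 3 − 0 = 3
Brookfield has the best Copeland score.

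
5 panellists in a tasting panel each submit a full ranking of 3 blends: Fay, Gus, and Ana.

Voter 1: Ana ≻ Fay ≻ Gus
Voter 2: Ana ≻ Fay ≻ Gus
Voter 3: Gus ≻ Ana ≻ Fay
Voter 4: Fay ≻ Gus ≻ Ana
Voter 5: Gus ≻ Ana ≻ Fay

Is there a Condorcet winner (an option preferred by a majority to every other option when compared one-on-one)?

No

Head-to-head results (5 voters total):
Fay vs Gus: Fay wins 3–2.
Fay vs Ana: Ana wins 4–1.
Gus vs Ana: Gus wins 3–2.
No candidate beats all others: Fay beats Gus beats Ana beats Fay, a majority cycle.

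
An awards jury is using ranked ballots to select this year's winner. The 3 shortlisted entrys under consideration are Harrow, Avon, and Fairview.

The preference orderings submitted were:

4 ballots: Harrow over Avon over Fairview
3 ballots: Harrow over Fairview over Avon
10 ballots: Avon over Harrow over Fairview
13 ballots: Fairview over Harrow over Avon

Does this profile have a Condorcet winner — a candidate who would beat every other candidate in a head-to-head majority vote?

Yes

Head-to-head results (30 voters total):
Harrow vs Avon: Harrow wins 20–10.
Harrow vs Fairview: Harrow wins 17–13.
Avon vs Fairview: Fairview wins 16–14.
Harrow beats each rival — Avon (20–10), Fairview (17–13) — so Harrow is the Condorcet winner.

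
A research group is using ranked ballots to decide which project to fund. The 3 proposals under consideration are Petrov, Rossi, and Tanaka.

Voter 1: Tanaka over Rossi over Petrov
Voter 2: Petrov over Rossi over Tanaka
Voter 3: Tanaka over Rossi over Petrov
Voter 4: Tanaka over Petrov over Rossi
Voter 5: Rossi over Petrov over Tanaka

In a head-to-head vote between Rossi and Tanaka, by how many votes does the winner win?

Ballots ranking Rossi above Tanaka: 2.
Ballots ranking Tanaka above Rossi: 3.
Tanaka wins 3–2, a margin of 1.

1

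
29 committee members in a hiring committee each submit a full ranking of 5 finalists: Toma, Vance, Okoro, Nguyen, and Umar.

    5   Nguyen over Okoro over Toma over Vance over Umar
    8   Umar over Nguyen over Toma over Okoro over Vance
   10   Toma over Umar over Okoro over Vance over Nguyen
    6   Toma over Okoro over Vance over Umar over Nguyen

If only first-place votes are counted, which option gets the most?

Toma

First-place vote totals:
  Toma: 16
  Vance: 0
  Okoro: 0
  Nguyen: 5
  Umar: 8
Toma has the most first-place votes.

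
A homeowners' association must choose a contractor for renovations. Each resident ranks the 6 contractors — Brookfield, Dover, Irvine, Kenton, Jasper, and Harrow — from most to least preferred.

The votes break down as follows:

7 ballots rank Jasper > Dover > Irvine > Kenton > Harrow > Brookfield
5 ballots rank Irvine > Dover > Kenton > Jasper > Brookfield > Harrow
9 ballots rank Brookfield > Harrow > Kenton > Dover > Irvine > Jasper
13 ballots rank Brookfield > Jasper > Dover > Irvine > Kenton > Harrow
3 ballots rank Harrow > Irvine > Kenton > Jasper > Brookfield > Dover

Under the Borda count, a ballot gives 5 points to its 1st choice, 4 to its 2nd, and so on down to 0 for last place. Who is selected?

Borda scores:
  Brookfield: 7·0 + 5·1 + 9·5 + 13·5 + 3·1 = 118
  Dover: 7·4 + 5·4 + 9·2 + 13·3 + 3·0 = 105
  Irvine: 7·3 + 5·5 + 9·1 + 13·2 + 3·4 = 93
  Kenton: 7·2 + 5·3 + 9·3 + 13·1 + 3·3 = 78
  Jasper: 7·5 + 5·2 + 9·0 + 13·4 + 3·2 = 103
  Harrow: 7·1 + 5·0 + 9·4 + 13·0 + 3·5 = 58
Brookfield has the highest total.

Brookfield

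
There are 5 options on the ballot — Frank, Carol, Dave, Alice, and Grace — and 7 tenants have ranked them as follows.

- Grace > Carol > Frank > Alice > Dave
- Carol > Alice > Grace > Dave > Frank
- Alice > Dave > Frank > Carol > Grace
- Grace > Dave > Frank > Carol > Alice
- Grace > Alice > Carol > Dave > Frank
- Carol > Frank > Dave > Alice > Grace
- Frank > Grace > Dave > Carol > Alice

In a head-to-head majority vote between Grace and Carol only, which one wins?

Grace

Ballots ranking Grace above Carol: 4.
Ballots ranking Carol above Grace: 3.
Grace wins the head-to-head, 4–3.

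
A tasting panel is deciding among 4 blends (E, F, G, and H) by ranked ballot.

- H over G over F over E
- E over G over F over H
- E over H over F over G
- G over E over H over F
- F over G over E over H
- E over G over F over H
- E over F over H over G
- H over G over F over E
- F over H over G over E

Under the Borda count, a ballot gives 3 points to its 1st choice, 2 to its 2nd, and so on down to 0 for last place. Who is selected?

E

Borda scores:
  E: 0 + 3 + 3 + 2 + 1 + 3 + 3 + 0 + 0 = 15
  F: 1 + 1 + 1 + 0 + 3 + 1 + 2 + 1 + 3 = 13
  G: 2 + 2 + 0 + 3 + 2 + 2 + 0 + 2 + 1 = 14
  H: 3 + 0 + 2 + 1 + 0 + 0 + 1 + 3 + 2 = 12
E has the highest total.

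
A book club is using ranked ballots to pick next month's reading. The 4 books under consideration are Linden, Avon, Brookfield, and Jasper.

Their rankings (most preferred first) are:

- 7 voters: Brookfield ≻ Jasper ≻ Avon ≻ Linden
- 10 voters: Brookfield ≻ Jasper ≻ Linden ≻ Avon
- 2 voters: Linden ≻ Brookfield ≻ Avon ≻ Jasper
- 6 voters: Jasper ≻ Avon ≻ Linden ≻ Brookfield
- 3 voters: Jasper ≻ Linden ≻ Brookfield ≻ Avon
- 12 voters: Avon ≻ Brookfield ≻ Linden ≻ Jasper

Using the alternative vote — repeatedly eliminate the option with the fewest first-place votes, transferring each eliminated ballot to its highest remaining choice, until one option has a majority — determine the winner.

Brookfield

Round 1: Brookfield 17, Avon 12, Jasper 9, Linden 2. Linden has the fewest and is eliminated.
Round 2: Brookfield 19, Avon 12, Jasper 9. Jasper has the fewest and is eliminated.
Round 3: Brookfield 22, Avon 18. Brookfield has a majority.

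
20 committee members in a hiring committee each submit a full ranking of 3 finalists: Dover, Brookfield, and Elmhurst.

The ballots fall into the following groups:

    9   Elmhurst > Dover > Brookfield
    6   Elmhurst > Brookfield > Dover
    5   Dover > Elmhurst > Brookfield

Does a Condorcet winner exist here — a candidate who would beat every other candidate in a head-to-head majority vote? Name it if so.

Head-to-head results (20 voters total):
Dover vs Brookfield: Dover wins 14–6.
Dover vs Elmhurst: Elmhurst wins 15–5.
Brookfield vs Elmhurst: Elmhurst wins 20–0.
Elmhurst beats each rival — Dover (15–5), Brookfield (20–0) — so Elmhurst is the Condorcet winner.

Elmhurst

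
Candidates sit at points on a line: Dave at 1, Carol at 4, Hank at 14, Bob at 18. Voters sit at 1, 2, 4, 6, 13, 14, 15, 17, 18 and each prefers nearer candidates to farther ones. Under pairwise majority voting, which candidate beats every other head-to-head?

Hank

With single-peaked preferences on a line, the Condorcet winner is the candidate closest to the median voter.
The median voter (position 13) is closest to Hank at 14.
Check: Hank vs Bob — voters closer to Hank: 7 of 9.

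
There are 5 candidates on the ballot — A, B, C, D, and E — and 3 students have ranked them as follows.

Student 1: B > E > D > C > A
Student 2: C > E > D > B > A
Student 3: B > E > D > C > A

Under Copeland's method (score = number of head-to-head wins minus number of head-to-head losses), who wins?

Pairwise results:
  A vs B: B wins 3–0.
  A vs C: C wins 3–0.
  A vs D: D wins 3–0.
  A vs E: E wins 3–0.
  B vs C: B wins 2–1.
  B vs D: B wins 2–1.
  B vs E: B wins 2–1.
  C vs D: D wins 2–1.
  C vs E: E wins 2–1.
  D vs E: E wins 3–0.
Copeland scores (wins − losses):
  A: 0 − 4 = -4
  B: 4 − 0 = 4
  C: 1 − 3 = -2
  D: 2 − 2 = 0
  E: 3 − 1 = 2
B has the best Copeland score.

B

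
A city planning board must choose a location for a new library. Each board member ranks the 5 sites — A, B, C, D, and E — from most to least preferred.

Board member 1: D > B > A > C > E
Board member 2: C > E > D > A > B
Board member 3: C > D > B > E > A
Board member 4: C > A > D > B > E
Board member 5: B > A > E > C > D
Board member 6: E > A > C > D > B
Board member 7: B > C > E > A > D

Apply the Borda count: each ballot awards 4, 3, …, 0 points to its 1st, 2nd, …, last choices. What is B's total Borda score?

Borda scores:
  A: 2 + 1 + 0 + 3 + 3 + 3 + 1 = 13
  B: 3 + 0 + 2 + 1 + 4 + 0 + 4 = 14
  C: 1 + 4 + 4 + 4 + 1 + 2 + 3 = 19
  D: 4 + 2 + 3 + 2 + 0 + 1 + 0 = 12
  E: 0 + 3 + 1 + 0 + 2 + 4 + 2 = 12

14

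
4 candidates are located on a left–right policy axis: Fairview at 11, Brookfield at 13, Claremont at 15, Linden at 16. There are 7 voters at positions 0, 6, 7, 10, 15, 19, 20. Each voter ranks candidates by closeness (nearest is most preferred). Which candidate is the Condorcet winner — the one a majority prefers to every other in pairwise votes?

Fairview

With single-peaked preferences on a line, the Condorcet winner is the candidate closest to the median voter.
The median voter (position 10) is closest to Fairview at 11.
Check: Fairview vs Claremont — voters closer to Fairview: 4 of 7.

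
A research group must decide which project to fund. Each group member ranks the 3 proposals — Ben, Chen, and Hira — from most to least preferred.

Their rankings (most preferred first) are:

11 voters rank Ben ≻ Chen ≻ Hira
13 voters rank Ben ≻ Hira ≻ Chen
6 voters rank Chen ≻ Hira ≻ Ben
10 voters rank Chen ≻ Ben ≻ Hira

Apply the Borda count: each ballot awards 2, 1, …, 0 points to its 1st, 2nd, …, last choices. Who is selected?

Borda scores:
  Ben: 11·2 + 13·2 + 6·0 + 10·1 = 58
  Chen: 11·1 + 13·0 + 6·2 + 10·2 = 43
  Hira: 11·0 + 13·1 + 6·1 + 10·0 = 19
Ben has the highest total.

Ben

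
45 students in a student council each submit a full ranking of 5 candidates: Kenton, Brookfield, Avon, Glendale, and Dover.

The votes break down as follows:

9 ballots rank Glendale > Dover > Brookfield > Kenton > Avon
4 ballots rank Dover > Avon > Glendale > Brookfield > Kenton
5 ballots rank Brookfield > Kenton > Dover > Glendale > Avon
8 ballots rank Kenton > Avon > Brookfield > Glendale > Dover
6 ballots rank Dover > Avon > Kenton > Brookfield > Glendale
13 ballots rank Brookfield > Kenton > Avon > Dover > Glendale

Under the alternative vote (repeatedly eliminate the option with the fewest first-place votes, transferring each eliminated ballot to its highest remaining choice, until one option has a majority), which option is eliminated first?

Round 1: Brookfield 18, Dover 10, Glendale 9, Kenton 8, Avon 0. Avon has the fewest and is eliminated.
Round 2: Brookfield 18, Dover 10, Glendale 9, Kenton 8. Kenton has the fewest and is eliminated.
Round 3: Brookfield 26, Dover 10, Glendale 9. Brookfield has a majority.

Avon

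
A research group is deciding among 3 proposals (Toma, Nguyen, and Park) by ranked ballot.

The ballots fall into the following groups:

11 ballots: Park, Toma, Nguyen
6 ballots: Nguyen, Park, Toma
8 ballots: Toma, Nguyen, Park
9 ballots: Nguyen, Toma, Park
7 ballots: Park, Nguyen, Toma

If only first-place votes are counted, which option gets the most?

First-place vote totals:
  Toma: 8
  Nguyen: 15
  Park: 18
Park has the most first-place votes.

Park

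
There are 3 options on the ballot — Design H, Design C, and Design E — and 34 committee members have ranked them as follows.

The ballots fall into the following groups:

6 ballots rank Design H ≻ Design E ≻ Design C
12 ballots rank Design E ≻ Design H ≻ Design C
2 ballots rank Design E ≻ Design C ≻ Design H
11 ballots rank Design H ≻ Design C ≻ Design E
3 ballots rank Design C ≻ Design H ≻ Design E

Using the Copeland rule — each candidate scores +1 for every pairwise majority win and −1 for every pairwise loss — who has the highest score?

Pairwise results:
  Design H vs Design C: Design H wins 29–5.
  Design H vs Design E: Design H wins 20–14.
  Design C vs Design E: Design E wins 20–14.
Copeland scores (wins − losses):
  Design H: 2 − 0 = 2
  Design C: 0 − 2 = -2
  Design E: 1 − 1 = 0
Design H has the best Copeland score.

Design H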